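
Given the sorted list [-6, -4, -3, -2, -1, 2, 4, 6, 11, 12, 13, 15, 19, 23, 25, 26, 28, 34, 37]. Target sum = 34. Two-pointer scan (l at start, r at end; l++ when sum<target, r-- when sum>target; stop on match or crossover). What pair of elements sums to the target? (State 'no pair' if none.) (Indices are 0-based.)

l=0 r=18: -6+37=31 <34, l++
l=1 r=18: -4+37=33 <34, l++
l=2 r=18: -3+37=34, found

(-3, 37)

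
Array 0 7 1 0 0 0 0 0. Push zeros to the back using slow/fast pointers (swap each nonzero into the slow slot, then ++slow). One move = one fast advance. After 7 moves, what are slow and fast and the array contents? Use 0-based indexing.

(s=0,f=0) a[fast]=0 → fast++
(s=0,f=1) a[fast]=7≠0 swap→a[0]=7 → slow++,fast++
(s=1,f=2) a[fast]=1≠0 swap→a[1]=1 → slow++,fast++
(s=2,f=3) a[fast]=0 → fast++
(s=2,f=4) a[fast]=0 → fast++
(s=2,f=5) a[fast]=0 → fast++
(s=2,f=6) a[fast]=0 → fast++

slow=2, fast=7, a=[7, 1, 0, 0, 0, 0, 0, 0]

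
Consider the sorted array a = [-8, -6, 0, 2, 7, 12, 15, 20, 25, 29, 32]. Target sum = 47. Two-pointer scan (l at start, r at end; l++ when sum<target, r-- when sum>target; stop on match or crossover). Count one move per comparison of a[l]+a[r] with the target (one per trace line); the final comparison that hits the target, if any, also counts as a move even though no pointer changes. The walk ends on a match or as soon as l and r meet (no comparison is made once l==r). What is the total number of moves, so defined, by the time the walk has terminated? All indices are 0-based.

l=0 r=10: -8+32=24 <47, l++
l=1 r=10: -6+32=26 <47, l++
l=2 r=10: 0+32=32 <47, l++
l=3 r=10: 2+32=34 <47, l++
l=4 r=10: 7+32=39 <47, l++
l=5 r=10: 12+32=44 <47, l++
l=6 r=10: 15+32=47, found

7 moves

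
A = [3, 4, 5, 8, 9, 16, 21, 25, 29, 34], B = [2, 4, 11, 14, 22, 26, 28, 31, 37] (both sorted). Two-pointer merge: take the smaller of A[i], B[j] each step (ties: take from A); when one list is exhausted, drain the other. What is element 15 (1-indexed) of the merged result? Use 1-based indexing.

i=1 j=1: A[i]=3>B[j]=2 take 2, j++
i=1 j=2: A[i]=3<=B[j]=4 take 3, i++
i=2 j=2: A[i]=4<=B[j]=4 take 4, i++
i=3 j=2: A[i]=5>B[j]=4 take 4, j++
i=3 j=3: A[i]=5<=B[j]=11 take 5, i++
i=4 j=3: A[i]=8<=B[j]=11 take 8, i++
i=5 j=3: A[i]=9<=B[j]=11 take 9, i++
i=6 j=3: A[i]=16>B[j]=11 take 11, j++
i=6 j=4: A[i]=16>B[j]=14 take 14, j++
i=6 j=5: A[i]=16<=B[j]=22 take 16, i++
i=7 j=5: A[i]=21<=B[j]=22 take 21, i++
i=8 j=5: A[i]=25>B[j]=22 take 22, j++
i=8 j=6: A[i]=25<=B[j]=26 take 25, i++
i=9 j=6: A[i]=29>B[j]=26 take 26, j++
i=9 j=7: A[i]=29>B[j]=28 take 28, j++
i=9 j=8: A[i]=29<=B[j]=31 take 29, i++
i=10 j=8: A[i]=34>B[j]=31 take 31, j++
i=10 j=9: A[i]=34<=B[j]=37 take 34, i++
i=11 j=9: A done, take B[j]=37, j++

merged[15] = 28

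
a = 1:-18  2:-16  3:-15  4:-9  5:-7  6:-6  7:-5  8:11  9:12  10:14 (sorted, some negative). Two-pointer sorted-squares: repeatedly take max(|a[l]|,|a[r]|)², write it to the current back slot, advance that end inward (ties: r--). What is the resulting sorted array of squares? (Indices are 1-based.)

l=1 r=10: |-18|>|14| out[10]=324, l++
l=2 r=10: |-16|>|14| out[9]=256, l++
l=3 r=10: |-15|>|14| out[8]=225, l++
l=4 r=10: |-9|<=|14| out[7]=196, r--
l=4 r=9: |-9|<=|12| out[6]=144, r--
l=4 r=8: |-9|<=|11| out[5]=121, r--
l=4 r=7: |-9|>|-5| out[4]=81, l++
l=5 r=7: |-7|>|-5| out[3]=49, l++
l=6 r=7: |-6|>|-5| out[2]=36, l++
l=7 r=7: |-5|<=|-5| out[1]=25, r--

[25, 36, 49, 81, 121, 144, 196, 225, 256, 324]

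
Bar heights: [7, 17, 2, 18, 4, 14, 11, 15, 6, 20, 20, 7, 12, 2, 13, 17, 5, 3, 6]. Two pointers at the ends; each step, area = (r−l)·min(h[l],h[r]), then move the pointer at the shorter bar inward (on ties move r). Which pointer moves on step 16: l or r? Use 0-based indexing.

l=0 r=18: min(7,6)*18=108 best=108 *, r--
l=0 r=17: min(7,3)*17=51 best=108, r--
l=0 r=16: min(7,5)*16=80 best=108, r--
l=0 r=15: min(7,17)*15=105 best=108, l++
l=1 r=15: min(17,17)*14=238 best=238 *, r--
l=1 r=14: min(17,13)*13=169 best=238, r--
l=1 r=13: min(17,2)*12=24 best=238, r--
l=1 r=12: min(17,12)*11=132 best=238, r--
l=1 r=11: min(17,7)*10=70 best=238, r--
l=1 r=10: min(17,20)*9=153 best=238, l++
l=2 r=10: min(2,20)*8=16 best=238, l++
l=3 r=10: min(18,20)*7=126 best=238, l++
l=4 r=10: min(4,20)*6=24 best=238, l++
l=5 r=10: min(14,20)*5=70 best=238, l++
l=6 r=10: min(11,20)*4=44 best=238, l++
l=7 r=10: min(15,20)*3=45 best=238, l++

l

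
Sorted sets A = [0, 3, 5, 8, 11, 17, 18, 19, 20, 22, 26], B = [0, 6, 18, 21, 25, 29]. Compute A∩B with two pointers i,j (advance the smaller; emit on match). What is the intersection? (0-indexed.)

[i=0,j=0] 0==0 emit → i++,j++
[i=1,j=1] 3<6 → i++
[i=2,j=1] 5<6 → i++
[i=3,j=1] 8>6 → j++
[i=3,j=2] 8<18 → i++
[i=4,j=2] 11<18 → i++
[i=5,j=2] 17<18 → i++
[i=6,j=2] 18==18 emit → i++,j++
[i=7,j=3] 19<21 → i++
[i=8,j=3] 20<21 → i++
[i=9,j=3] 22>21 → j++
[i=9,j=4] 22<25 → i++
[i=10,j=4] 26>25 → j++
[i=10,j=5] 26<29 → i++

intersection = [0, 18]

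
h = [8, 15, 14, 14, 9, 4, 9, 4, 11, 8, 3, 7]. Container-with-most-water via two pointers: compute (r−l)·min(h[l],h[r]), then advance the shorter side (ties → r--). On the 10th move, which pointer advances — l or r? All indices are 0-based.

l=0 r=11: min(8,7)*11=77 best=77 *, r--
l=0 r=10: min(8,3)*10=30 best=77, r--
l=0 r=9: min(8,8)*9=72 best=77, r--
l=0 r=8: min(8,11)*8=64 best=77, l++
l=1 r=8: min(15,11)*7=77 best=77, r--
l=1 r=7: min(15,4)*6=24 best=77, r--
l=1 r=6: min(15,9)*5=45 best=77, r--
l=1 r=5: min(15,4)*4=16 best=77, r--
l=1 r=4: min(15,9)*3=27 best=77, r--
l=1 r=3: min(15,14)*2=28 best=77, r--

r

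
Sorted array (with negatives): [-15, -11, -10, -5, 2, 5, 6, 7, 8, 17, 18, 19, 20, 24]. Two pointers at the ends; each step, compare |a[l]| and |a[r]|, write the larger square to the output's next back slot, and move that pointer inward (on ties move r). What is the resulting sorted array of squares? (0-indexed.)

[0,13] |-15|<=|24| out[13]=576 → r--
[0,12] |-15|<=|20| out[12]=400 → r--
[0,11] |-15|<=|19| out[11]=361 → r--
[0,10] |-15|<=|18| out[10]=324 → r--
[0,9] |-15|<=|17| out[9]=289 → r--
[0,8] |-15|>|8| out[8]=225 → l++
[1,8] |-11|>|8| out[7]=121 → l++
[2,8] |-10|>|8| out[6]=100 → l++
[3,8] |-5|<=|8| out[5]=64 → r--
[3,7] |-5|<=|7| out[4]=49 → r--
[3,6] |-5|<=|6| out[3]=36 → r--
[3,5] |-5|<=|5| out[2]=25 → r--
[3,4] |-5|>|2| out[1]=25 → l++
[4,4] |2|<=|2| out[0]=4 → r--

[4, 25, 25, 36, 49, 64, 100, 121, 225, 289, 324, 361, 400, 576]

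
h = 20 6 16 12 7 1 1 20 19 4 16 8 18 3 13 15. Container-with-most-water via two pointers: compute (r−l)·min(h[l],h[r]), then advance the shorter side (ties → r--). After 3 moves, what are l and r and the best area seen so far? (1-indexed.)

l=1, r=13, best area=225

l=1 r=16: min(20,15)*15=225 best=225 *, r--
l=1 r=15: min(20,13)*14=182 best=225, r--
l=1 r=14: min(20,3)*13=39 best=225, r--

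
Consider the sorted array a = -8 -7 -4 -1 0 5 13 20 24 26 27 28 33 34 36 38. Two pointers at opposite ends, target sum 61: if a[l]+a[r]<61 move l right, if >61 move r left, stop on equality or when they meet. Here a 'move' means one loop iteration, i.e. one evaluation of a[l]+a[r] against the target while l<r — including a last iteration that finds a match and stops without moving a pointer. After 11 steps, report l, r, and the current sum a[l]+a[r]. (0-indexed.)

l=0 r=15: -8+38=30 <61, l++
l=1 r=15: -7+38=31 <61, l++
l=2 r=15: -4+38=34 <61, l++
l=3 r=15: -1+38=37 <61, l++
l=4 r=15: 0+38=38 <61, l++
l=5 r=15: 5+38=43 <61, l++
l=6 r=15: 13+38=51 <61, l++
l=7 r=15: 20+38=58 <61, l++
l=8 r=15: 24+38=62 >61, r--
l=8 r=14: 24+36=60 <61, l++
l=9 r=14: 26+36=62 >61, r--

l=9, r=13, sum=60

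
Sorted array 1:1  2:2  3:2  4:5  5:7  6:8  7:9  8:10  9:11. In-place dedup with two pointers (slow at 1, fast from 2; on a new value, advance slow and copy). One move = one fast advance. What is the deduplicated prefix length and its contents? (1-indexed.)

slow=1 fast=2: a[fast]=2≠a[slow]=1 write a[2]=2, slow++,fast++
slow=2 fast=3: a[fast]=2=a[slow] dup, fast++
slow=2 fast=4: a[fast]=5≠a[slow]=2 write a[3]=5, slow++,fast++
slow=3 fast=5: a[fast]=7≠a[slow]=5 write a[4]=7, slow++,fast++
slow=4 fast=6: a[fast]=8≠a[slow]=7 write a[5]=8, slow++,fast++
slow=5 fast=7: a[fast]=9≠a[slow]=8 write a[6]=9, slow++,fast++
slow=6 fast=8: a[fast]=10≠a[slow]=9 write a[7]=10, slow++,fast++
slow=7 fast=9: a[fast]=11≠a[slow]=10 write a[8]=11, slow++,fast++

length 8; prefix = [1, 2, 5, 7, 8, 9, 10, 11]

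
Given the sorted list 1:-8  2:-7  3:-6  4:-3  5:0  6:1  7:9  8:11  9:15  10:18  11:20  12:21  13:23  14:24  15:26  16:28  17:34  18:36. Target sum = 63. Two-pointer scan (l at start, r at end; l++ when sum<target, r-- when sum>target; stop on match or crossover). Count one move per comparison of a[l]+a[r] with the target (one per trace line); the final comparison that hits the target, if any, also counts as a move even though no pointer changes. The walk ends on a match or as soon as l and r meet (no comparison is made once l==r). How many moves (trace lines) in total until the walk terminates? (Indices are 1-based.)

17 moves

[1,18] -8+36=28 <63 → l++
[2,18] -7+36=29 <63 → l++
[3,18] -6+36=30 <63 → l++
[4,18] -3+36=33 <63 → l++
[5,18] 0+36=36 <63 → l++
[6,18] 1+36=37 <63 → l++
[7,18] 9+36=45 <63 → l++
[8,18] 11+36=47 <63 → l++
[9,18] 15+36=51 <63 → l++
[10,18] 18+36=54 <63 → l++
[11,18] 20+36=56 <63 → l++
[12,18] 21+36=57 <63 → l++
[13,18] 23+36=59 <63 → l++
[14,18] 24+36=60 <63 → l++
[15,18] 26+36=62 <63 → l++
[16,18] 28+36=64 >63 → r--
[16,17] 28+34=62 <63 → l++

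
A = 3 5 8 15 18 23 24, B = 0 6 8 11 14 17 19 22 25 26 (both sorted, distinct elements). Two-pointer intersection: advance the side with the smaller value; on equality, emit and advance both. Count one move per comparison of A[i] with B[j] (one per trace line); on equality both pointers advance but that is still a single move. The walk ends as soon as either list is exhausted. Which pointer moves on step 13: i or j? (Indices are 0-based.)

i

i=0 j=0: 3>0, j++
i=0 j=1: 3<6, i++
i=1 j=1: 5<6, i++
i=2 j=1: 8>6, j++
i=2 j=2: 8==8 emit, i++,j++
i=3 j=3: 15>11, j++
i=3 j=4: 15>14, j++
i=3 j=5: 15<17, i++
i=4 j=5: 18>17, j++
i=4 j=6: 18<19, i++
i=5 j=6: 23>19, j++
i=5 j=7: 23>22, j++
i=5 j=8: 23<25, i++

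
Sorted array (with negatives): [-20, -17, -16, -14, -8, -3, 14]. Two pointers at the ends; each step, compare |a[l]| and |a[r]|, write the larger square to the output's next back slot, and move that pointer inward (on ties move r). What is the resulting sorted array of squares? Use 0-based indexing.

[9, 64, 196, 196, 256, 289, 400]

l=0 r=6: |-20|>|14| out[6]=400, l++
l=1 r=6: |-17|>|14| out[5]=289, l++
l=2 r=6: |-16|>|14| out[4]=256, l++
l=3 r=6: |-14|<=|14| out[3]=196, r--
l=3 r=5: |-14|>|-3| out[2]=196, l++
l=4 r=5: |-8|>|-3| out[1]=64, l++
l=5 r=5: |-3|<=|-3| out[0]=9, r--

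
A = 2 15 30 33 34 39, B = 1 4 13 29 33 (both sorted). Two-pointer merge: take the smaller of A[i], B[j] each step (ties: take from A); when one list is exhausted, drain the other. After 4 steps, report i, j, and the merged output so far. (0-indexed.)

[i=0,j=0] A[i]=2>B[j]=1 take 1 → j++
[i=0,j=1] A[i]=2<=B[j]=4 take 2 → i++
[i=1,j=1] A[i]=15>B[j]=4 take 4 → j++
[i=1,j=2] A[i]=15>B[j]=13 take 13 → j++

i=1, j=3, merged so far=[1, 2, 4, 13]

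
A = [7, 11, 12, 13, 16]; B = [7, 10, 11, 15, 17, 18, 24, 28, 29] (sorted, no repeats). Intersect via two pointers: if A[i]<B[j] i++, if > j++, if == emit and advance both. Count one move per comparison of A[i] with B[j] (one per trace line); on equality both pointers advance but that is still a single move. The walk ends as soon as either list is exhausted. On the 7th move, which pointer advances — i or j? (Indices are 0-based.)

[i=0,j=0] 7==7 emit → i++,j++
[i=1,j=1] 11>10 → j++
[i=1,j=2] 11==11 emit → i++,j++
[i=2,j=3] 12<15 → i++
[i=3,j=3] 13<15 → i++
[i=4,j=3] 16>15 → j++
[i=4,j=4] 16<17 → i++

i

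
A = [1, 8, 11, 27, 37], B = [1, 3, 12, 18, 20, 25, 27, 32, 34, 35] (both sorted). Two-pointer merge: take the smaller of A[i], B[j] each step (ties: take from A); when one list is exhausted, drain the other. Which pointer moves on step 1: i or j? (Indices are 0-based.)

[i=0,j=0] A[i]=1<=B[j]=1 take 1 → i++

i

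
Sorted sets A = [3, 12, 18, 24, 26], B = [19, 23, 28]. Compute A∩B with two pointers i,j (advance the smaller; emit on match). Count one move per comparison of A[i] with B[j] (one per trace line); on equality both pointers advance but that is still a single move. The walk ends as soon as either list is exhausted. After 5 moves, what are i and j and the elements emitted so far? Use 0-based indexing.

[i=0,j=0] 3<19 → i++
[i=1,j=0] 12<19 → i++
[i=2,j=0] 18<19 → i++
[i=3,j=0] 24>19 → j++
[i=3,j=1] 24>23 → j++

i=3, j=2, emitted=[]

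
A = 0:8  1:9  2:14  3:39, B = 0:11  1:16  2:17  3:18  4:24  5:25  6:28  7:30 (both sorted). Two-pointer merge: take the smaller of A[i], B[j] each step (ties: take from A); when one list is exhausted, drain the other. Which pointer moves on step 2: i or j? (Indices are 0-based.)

i=0 j=0: A[i]=8<=B[j]=11 take 8, i++
i=1 j=0: A[i]=9<=B[j]=11 take 9, i++

i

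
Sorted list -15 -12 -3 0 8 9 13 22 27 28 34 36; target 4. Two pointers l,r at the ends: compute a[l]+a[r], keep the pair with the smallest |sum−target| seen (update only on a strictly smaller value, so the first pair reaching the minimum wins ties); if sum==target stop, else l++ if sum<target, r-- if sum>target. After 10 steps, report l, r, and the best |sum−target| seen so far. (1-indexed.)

l=1 r=12: -15+36=21 d=17 *, r--
l=1 r=11: -15+34=19 d=15 *, r--
l=1 r=10: -15+28=13 d=9 *, r--
l=1 r=9: -15+27=12 d=8 *, r--
l=1 r=8: -15+22=7 d=3 *, r--
l=1 r=7: -15+13=-2 d=6, l++
l=2 r=7: -12+13=1 d=3, l++
l=3 r=7: -3+13=10 d=6, r--
l=3 r=6: -3+9=6 d=2 *, r--
l=3 r=5: -3+8=5 d=1 *, r--

l=3, r=4, best |Δ|=1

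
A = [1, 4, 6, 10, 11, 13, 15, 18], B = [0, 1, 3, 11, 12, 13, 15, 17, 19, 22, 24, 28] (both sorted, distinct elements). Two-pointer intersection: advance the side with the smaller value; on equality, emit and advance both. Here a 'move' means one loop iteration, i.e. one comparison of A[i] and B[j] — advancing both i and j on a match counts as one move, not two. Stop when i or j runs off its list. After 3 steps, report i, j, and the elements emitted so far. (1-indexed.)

i=2, j=4, emitted=[1]

[i=1,j=1] 1>0 → j++
[i=1,j=2] 1==1 emit → i++,j++
[i=2,j=3] 4>3 → j++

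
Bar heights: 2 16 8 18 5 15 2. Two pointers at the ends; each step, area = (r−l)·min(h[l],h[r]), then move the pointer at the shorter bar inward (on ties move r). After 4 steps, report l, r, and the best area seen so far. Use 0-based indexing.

l=0 r=6: min(2,2)*6=12 best=12 *, r--
l=0 r=5: min(2,15)*5=10 best=12, l++
l=1 r=5: min(16,15)*4=60 best=60 *, r--
l=1 r=4: min(16,5)*3=15 best=60, r--

l=1, r=3, best area=60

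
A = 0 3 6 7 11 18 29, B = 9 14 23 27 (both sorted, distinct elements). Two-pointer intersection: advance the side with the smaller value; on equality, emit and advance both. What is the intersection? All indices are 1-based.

intersection = []

[i=1,j=1] 0<9 → i++
[i=2,j=1] 3<9 → i++
[i=3,j=1] 6<9 → i++
[i=4,j=1] 7<9 → i++
[i=5,j=1] 11>9 → j++
[i=5,j=2] 11<14 → i++
[i=6,j=2] 18>14 → j++
[i=6,j=3] 18<23 → i++
[i=7,j=3] 29>23 → j++
[i=7,j=4] 29>27 → j++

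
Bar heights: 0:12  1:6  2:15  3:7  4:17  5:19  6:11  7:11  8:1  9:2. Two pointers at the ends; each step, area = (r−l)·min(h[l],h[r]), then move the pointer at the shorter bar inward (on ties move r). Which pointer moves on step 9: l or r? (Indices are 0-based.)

l

l=0 r=9: min(12,2)*9=18 best=18 *, r--
l=0 r=8: min(12,1)*8=8 best=18, r--
l=0 r=7: min(12,11)*7=77 best=77 *, r--
l=0 r=6: min(12,11)*6=66 best=77, r--
l=0 r=5: min(12,19)*5=60 best=77, l++
l=1 r=5: min(6,19)*4=24 best=77, l++
l=2 r=5: min(15,19)*3=45 best=77, l++
l=3 r=5: min(7,19)*2=14 best=77, l++
l=4 r=5: min(17,19)*1=17 best=77, l++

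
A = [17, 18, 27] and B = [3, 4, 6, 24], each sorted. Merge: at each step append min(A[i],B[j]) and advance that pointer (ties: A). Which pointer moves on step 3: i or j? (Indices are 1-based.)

j

i=1 j=1: A[i]=17>B[j]=3 take 3, j++
i=1 j=2: A[i]=17>B[j]=4 take 4, j++
i=1 j=3: A[i]=17>B[j]=6 take 6, j++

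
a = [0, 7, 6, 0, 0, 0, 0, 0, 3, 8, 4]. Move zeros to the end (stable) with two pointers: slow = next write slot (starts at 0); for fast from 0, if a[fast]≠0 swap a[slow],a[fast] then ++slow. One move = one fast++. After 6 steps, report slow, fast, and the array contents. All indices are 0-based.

slow=0 fast=0: a[fast]=0, fast++
slow=0 fast=1: a[fast]=7≠0 swap→a[0]=7, slow++,fast++
slow=1 fast=2: a[fast]=6≠0 swap→a[1]=6, slow++,fast++
slow=2 fast=3: a[fast]=0, fast++
slow=2 fast=4: a[fast]=0, fast++
slow=2 fast=5: a[fast]=0, fast++

slow=2, fast=6, a=[7, 6, 0, 0, 0, 0, 0, 0, 3, 8, 4]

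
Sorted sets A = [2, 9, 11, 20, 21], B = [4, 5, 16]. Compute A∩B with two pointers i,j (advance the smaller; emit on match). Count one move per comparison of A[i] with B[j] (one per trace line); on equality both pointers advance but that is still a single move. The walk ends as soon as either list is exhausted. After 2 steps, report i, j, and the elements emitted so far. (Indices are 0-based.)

i=1, j=1, emitted=[]

[i=0,j=0] 2<4 → i++
[i=1,j=0] 9>4 → j++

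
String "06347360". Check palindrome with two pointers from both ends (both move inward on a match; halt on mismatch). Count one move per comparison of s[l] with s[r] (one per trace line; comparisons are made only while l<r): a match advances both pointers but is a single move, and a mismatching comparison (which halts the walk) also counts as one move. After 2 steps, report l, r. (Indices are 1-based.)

l=3, r=6

l=1 r=8: '0'=='0', l++,r--
l=2 r=7: '6'=='6', l++,r--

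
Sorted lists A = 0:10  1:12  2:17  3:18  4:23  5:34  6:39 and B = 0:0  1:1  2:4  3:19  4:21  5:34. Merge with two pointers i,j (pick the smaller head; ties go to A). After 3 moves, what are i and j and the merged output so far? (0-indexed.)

[i=0,j=0] A[i]=10>B[j]=0 take 0 → j++
[i=0,j=1] A[i]=10>B[j]=1 take 1 → j++
[i=0,j=2] A[i]=10>B[j]=4 take 4 → j++

i=0, j=3, merged so far=[0, 1, 4]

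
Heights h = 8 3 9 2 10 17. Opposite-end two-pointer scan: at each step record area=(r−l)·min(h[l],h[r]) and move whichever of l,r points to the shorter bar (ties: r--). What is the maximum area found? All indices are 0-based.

max area = 40

l=0 r=5: min(8,17)*5=40 best=40 *, l++
l=1 r=5: min(3,17)*4=12 best=40, l++
l=2 r=5: min(9,17)*3=27 best=40, l++
l=3 r=5: min(2,17)*2=4 best=40, l++
l=4 r=5: min(10,17)*1=10 best=40, l++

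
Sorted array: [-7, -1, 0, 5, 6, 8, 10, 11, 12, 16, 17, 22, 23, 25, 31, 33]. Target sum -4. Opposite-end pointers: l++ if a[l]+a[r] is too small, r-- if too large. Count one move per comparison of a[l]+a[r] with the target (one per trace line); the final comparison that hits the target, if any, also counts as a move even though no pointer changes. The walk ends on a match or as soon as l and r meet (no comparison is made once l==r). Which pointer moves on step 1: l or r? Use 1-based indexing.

l=1 r=16: -7+33=26 >-4, r--

r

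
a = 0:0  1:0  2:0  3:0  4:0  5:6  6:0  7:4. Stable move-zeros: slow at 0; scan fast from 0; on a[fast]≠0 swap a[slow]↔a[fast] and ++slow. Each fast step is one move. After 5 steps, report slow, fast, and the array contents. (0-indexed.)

slow=0, fast=5, a=[0, 0, 0, 0, 0, 6, 0, 4]

slow=0 fast=0: a[fast]=0, fast++
slow=0 fast=1: a[fast]=0, fast++
slow=0 fast=2: a[fast]=0, fast++
slow=0 fast=3: a[fast]=0, fast++
slow=0 fast=4: a[fast]=0, fast++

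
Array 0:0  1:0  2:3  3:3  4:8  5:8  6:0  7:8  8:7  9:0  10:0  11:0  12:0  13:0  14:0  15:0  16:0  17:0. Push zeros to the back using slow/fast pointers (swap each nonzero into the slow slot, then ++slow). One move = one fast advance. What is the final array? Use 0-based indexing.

[3, 3, 8, 8, 8, 7, 0, 0, 0, 0, 0, 0, 0, 0, 0, 0, 0, 0]

slow=0 fast=0: a[fast]=0, fast++
slow=0 fast=1: a[fast]=0, fast++
slow=0 fast=2: a[fast]=3≠0 swap→a[0]=3, slow++,fast++
slow=1 fast=3: a[fast]=3≠0 swap→a[1]=3, slow++,fast++
slow=2 fast=4: a[fast]=8≠0 swap→a[2]=8, slow++,fast++
slow=3 fast=5: a[fast]=8≠0 swap→a[3]=8, slow++,fast++
slow=4 fast=6: a[fast]=0, fast++
slow=4 fast=7: a[fast]=8≠0 swap→a[4]=8, slow++,fast++
slow=5 fast=8: a[fast]=7≠0 swap→a[5]=7, slow++,fast++
slow=6 fast=9: a[fast]=0, fast++
slow=6 fast=10: a[fast]=0, fast++
slow=6 fast=11: a[fast]=0, fast++
slow=6 fast=12: a[fast]=0, fast++
slow=6 fast=13: a[fast]=0, fast++
slow=6 fast=14: a[fast]=0, fast++
slow=6 fast=15: a[fast]=0, fast++
slow=6 fast=16: a[fast]=0, fast++
slow=6 fast=17: a[fast]=0, fast++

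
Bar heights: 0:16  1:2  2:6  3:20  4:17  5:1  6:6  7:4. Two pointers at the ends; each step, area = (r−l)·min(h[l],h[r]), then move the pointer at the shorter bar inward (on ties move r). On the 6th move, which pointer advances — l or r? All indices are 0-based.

l

[0,7] min(16,4)*7=28 best=28 * → r--
[0,6] min(16,6)*6=36 best=36 * → r--
[0,5] min(16,1)*5=5 best=36 → r--
[0,4] min(16,17)*4=64 best=64 * → l++
[1,4] min(2,17)*3=6 best=64 → l++
[2,4] min(6,17)*2=12 best=64 → l++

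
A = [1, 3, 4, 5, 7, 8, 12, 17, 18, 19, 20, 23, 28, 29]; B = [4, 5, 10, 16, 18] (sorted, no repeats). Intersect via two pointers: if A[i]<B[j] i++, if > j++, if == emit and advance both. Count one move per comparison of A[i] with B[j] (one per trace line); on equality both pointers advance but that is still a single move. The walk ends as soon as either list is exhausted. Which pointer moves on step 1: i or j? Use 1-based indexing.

i=1 j=1: 1<4, i++

i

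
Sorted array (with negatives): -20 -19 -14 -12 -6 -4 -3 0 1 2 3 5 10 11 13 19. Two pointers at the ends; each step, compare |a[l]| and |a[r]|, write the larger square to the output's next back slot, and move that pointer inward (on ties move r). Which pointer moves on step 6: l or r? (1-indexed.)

[1,16] |-20|>|19| out[16]=400 → l++
[2,16] |-19|<=|19| out[15]=361 → r--
[2,15] |-19|>|13| out[14]=361 → l++
[3,15] |-14|>|13| out[13]=196 → l++
[4,15] |-12|<=|13| out[12]=169 → r--
[4,14] |-12|>|11| out[11]=144 → l++

l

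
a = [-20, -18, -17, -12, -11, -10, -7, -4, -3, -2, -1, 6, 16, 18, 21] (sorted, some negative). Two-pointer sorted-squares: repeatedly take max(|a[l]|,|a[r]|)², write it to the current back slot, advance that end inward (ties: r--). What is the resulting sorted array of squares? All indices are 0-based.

[0,14] |-20|<=|21| out[14]=441 → r--
[0,13] |-20|>|18| out[13]=400 → l++
[1,13] |-18|<=|18| out[12]=324 → r--
[1,12] |-18|>|16| out[11]=324 → l++
[2,12] |-17|>|16| out[10]=289 → l++
[3,12] |-12|<=|16| out[9]=256 → r--
[3,11] |-12|>|6| out[8]=144 → l++
[4,11] |-11|>|6| out[7]=121 → l++
[5,11] |-10|>|6| out[6]=100 → l++
[6,11] |-7|>|6| out[5]=49 → l++
[7,11] |-4|<=|6| out[4]=36 → r--
[7,10] |-4|>|-1| out[3]=16 → l++
[8,10] |-3|>|-1| out[2]=9 → l++
[9,10] |-2|>|-1| out[1]=4 → l++
[10,10] |-1|<=|-1| out[0]=1 → r--

[1, 4, 9, 16, 36, 49, 100, 121, 144, 256, 289, 324, 324, 400, 441]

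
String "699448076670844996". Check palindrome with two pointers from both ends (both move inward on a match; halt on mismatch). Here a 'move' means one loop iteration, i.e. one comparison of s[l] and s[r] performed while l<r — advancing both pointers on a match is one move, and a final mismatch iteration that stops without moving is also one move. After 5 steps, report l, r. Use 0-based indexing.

l=5, r=12

[0,17] '6'=='6' → l++,r--
[1,16] '9'=='9' → l++,r--
[2,15] '9'=='9' → l++,r--
[3,14] '4'=='4' → l++,r--
[4,13] '4'=='4' → l++,r--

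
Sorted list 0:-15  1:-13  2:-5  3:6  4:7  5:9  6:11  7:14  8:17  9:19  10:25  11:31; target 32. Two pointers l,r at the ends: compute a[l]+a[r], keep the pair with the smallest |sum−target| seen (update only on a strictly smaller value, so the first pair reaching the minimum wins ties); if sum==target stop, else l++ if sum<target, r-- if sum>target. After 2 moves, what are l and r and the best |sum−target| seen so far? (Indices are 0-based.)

l=0 r=11: -15+31=16 d=16 *, l++
l=1 r=11: -13+31=18 d=14 *, l++

l=2, r=11, best |Δ|=14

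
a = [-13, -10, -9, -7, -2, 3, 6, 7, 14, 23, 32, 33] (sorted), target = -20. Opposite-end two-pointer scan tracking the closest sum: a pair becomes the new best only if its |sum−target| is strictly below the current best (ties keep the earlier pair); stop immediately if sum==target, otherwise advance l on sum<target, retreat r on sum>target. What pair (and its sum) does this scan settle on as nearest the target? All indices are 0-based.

pair (-13, -7) with sum -20 (|Δ|=0)

[0,11] -13+33=20 d=40 * → r--
[0,10] -13+32=19 d=39 * → r--
[0,9] -13+23=10 d=30 * → r--
[0,8] -13+14=1 d=21 * → r--
[0,7] -13+7=-6 d=14 * → r--
[0,6] -13+6=-7 d=13 * → r--
[0,5] -13+3=-10 d=10 * → r--
[0,4] -13+-2=-15 d=5 * → r--
[0,3] -13+-7=-20 d=0 * → stop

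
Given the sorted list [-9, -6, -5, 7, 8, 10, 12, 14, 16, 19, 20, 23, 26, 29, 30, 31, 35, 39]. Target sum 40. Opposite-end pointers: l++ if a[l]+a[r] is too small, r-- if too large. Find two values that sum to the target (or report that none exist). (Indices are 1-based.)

l=1 r=18: -9+39=30 <40, l++
l=2 r=18: -6+39=33 <40, l++
l=3 r=18: -5+39=34 <40, l++
l=4 r=18: 7+39=46 >40, r--
l=4 r=17: 7+35=42 >40, r--
l=4 r=16: 7+31=38 <40, l++
l=5 r=16: 8+31=39 <40, l++
l=6 r=16: 10+31=41 >40, r--
l=6 r=15: 10+30=40, found

(10, 30)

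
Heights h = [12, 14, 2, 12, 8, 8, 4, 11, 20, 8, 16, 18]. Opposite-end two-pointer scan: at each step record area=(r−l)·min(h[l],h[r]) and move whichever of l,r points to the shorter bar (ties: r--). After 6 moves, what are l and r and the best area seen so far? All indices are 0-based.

l=0 r=11: min(12,18)*11=132 best=132 *, l++
l=1 r=11: min(14,18)*10=140 best=140 *, l++
l=2 r=11: min(2,18)*9=18 best=140, l++
l=3 r=11: min(12,18)*8=96 best=140, l++
l=4 r=11: min(8,18)*7=56 best=140, l++
l=5 r=11: min(8,18)*6=48 best=140, l++

l=6, r=11, best area=140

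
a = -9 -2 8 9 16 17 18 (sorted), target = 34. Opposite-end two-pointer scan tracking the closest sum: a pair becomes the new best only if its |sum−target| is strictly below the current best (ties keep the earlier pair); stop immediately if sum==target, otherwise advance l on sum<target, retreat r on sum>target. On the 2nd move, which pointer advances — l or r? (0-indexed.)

l

l=0 r=6: -9+18=9 d=25 *, l++
l=1 r=6: -2+18=16 d=18 *, l++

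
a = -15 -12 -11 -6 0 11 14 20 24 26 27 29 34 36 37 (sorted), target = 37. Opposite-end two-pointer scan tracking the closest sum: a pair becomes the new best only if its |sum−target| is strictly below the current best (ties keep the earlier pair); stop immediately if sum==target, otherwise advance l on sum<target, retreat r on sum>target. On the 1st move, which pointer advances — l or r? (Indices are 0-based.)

[0,14] -15+37=22 d=15 * → l++

l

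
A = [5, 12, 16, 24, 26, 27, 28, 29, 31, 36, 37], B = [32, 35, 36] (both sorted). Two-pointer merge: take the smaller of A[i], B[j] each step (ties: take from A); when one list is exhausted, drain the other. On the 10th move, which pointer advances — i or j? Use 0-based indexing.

i=0 j=0: A[i]=5<=B[j]=32 take 5, i++
i=1 j=0: A[i]=12<=B[j]=32 take 12, i++
i=2 j=0: A[i]=16<=B[j]=32 take 16, i++
i=3 j=0: A[i]=24<=B[j]=32 take 24, i++
i=4 j=0: A[i]=26<=B[j]=32 take 26, i++
i=5 j=0: A[i]=27<=B[j]=32 take 27, i++
i=6 j=0: A[i]=28<=B[j]=32 take 28, i++
i=7 j=0: A[i]=29<=B[j]=32 take 29, i++
i=8 j=0: A[i]=31<=B[j]=32 take 31, i++
i=9 j=0: A[i]=36>B[j]=32 take 32, j++

j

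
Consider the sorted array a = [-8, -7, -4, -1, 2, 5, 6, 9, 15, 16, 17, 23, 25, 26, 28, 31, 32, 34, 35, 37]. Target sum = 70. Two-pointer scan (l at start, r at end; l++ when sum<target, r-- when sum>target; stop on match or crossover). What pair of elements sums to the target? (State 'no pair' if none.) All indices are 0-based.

l=0 r=19: -8+37=29 <70, l++
l=1 r=19: -7+37=30 <70, l++
l=2 r=19: -4+37=33 <70, l++
l=3 r=19: -1+37=36 <70, l++
l=4 r=19: 2+37=39 <70, l++
l=5 r=19: 5+37=42 <70, l++
l=6 r=19: 6+37=43 <70, l++
l=7 r=19: 9+37=46 <70, l++
l=8 r=19: 15+37=52 <70, l++
l=9 r=19: 16+37=53 <70, l++
l=10 r=19: 17+37=54 <70, l++
l=11 r=19: 23+37=60 <70, l++
l=12 r=19: 25+37=62 <70, l++
l=13 r=19: 26+37=63 <70, l++
l=14 r=19: 28+37=65 <70, l++
l=15 r=19: 31+37=68 <70, l++
l=16 r=19: 32+37=69 <70, l++
l=17 r=19: 34+37=71 >70, r--
l=17 r=18: 34+35=69 <70, l++

no pair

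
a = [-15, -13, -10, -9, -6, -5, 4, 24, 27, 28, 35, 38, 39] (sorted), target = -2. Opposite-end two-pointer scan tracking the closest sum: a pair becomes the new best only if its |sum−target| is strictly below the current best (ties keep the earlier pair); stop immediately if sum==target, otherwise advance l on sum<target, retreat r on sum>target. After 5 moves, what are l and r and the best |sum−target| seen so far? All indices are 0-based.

l=0 r=12: -15+39=24 d=26 *, r--
l=0 r=11: -15+38=23 d=25 *, r--
l=0 r=10: -15+35=20 d=22 *, r--
l=0 r=9: -15+28=13 d=15 *, r--
l=0 r=8: -15+27=12 d=14 *, r--

l=0, r=7, best |Δ|=14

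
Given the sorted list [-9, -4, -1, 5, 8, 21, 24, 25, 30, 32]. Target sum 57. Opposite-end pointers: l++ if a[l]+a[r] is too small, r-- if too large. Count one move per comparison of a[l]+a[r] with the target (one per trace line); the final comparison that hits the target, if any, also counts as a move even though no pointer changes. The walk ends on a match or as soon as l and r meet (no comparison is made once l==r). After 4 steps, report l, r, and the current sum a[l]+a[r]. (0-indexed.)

[0,9] -9+32=23 <57 → l++
[1,9] -4+32=28 <57 → l++
[2,9] -1+32=31 <57 → l++
[3,9] 5+32=37 <57 → l++

l=4, r=9, sum=40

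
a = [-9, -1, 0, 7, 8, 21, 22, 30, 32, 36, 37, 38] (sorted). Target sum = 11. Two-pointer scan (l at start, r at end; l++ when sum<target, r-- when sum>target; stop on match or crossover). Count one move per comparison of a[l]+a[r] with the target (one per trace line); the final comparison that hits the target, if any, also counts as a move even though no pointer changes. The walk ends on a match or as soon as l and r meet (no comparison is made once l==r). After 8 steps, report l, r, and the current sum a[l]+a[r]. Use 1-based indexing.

[1,12] -9+38=29 >11 → r--
[1,11] -9+37=28 >11 → r--
[1,10] -9+36=27 >11 → r--
[1,9] -9+32=23 >11 → r--
[1,8] -9+30=21 >11 → r--
[1,7] -9+22=13 >11 → r--
[1,6] -9+21=12 >11 → r--
[1,5] -9+8=-1 <11 → l++

l=2, r=5, sum=7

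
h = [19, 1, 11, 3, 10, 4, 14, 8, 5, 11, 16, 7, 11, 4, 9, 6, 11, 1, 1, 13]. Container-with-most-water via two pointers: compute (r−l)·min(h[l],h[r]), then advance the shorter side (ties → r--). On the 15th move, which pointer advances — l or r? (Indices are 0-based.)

[0,19] min(19,13)*19=247 best=247 * → r--
[0,18] min(19,1)*18=18 best=247 → r--
[0,17] min(19,1)*17=17 best=247 → r--
[0,16] min(19,11)*16=176 best=247 → r--
[0,15] min(19,6)*15=90 best=247 → r--
[0,14] min(19,9)*14=126 best=247 → r--
[0,13] min(19,4)*13=52 best=247 → r--
[0,12] min(19,11)*12=132 best=247 → r--
[0,11] min(19,7)*11=77 best=247 → r--
[0,10] min(19,16)*10=160 best=247 → r--
[0,9] min(19,11)*9=99 best=247 → r--
[0,8] min(19,5)*8=40 best=247 → r--
[0,7] min(19,8)*7=56 best=247 → r--
[0,6] min(19,14)*6=84 best=247 → r--
[0,5] min(19,4)*5=20 best=247 → r--

r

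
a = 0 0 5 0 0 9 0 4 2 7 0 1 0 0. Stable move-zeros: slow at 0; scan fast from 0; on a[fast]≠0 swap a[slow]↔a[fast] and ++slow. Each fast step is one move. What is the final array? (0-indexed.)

(s=0,f=0) a[fast]=0 → fast++
(s=0,f=1) a[fast]=0 → fast++
(s=0,f=2) a[fast]=5≠0 swap→a[0]=5 → slow++,fast++
(s=1,f=3) a[fast]=0 → fast++
(s=1,f=4) a[fast]=0 → fast++
(s=1,f=5) a[fast]=9≠0 swap→a[1]=9 → slow++,fast++
(s=2,f=6) a[fast]=0 → fast++
(s=2,f=7) a[fast]=4≠0 swap→a[2]=4 → slow++,fast++
(s=3,f=8) a[fast]=2≠0 swap→a[3]=2 → slow++,fast++
(s=4,f=9) a[fast]=7≠0 swap→a[4]=7 → slow++,fast++
(s=5,f=10) a[fast]=0 → fast++
(s=5,f=11) a[fast]=1≠0 swap→a[5]=1 → slow++,fast++
(s=6,f=12) a[fast]=0 → fast++
(s=6,f=13) a[fast]=0 → fast++

[5, 9, 4, 2, 7, 1, 0, 0, 0, 0, 0, 0, 0, 0]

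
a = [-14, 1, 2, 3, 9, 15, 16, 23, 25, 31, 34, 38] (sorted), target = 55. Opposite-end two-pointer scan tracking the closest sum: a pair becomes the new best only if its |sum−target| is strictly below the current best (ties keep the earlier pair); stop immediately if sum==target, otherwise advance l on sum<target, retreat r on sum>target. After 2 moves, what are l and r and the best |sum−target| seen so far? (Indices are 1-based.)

[1,12] -14+38=24 d=31 * → l++
[2,12] 1+38=39 d=16 * → l++

l=3, r=12, best |Δ|=16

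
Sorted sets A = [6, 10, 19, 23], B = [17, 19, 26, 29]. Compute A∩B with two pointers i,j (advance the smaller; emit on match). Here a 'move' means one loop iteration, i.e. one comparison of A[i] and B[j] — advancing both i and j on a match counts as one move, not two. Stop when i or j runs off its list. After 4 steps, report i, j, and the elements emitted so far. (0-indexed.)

i=3, j=2, emitted=[19]

[i=0,j=0] 6<17 → i++
[i=1,j=0] 10<17 → i++
[i=2,j=0] 19>17 → j++
[i=2,j=1] 19==19 emit → i++,j++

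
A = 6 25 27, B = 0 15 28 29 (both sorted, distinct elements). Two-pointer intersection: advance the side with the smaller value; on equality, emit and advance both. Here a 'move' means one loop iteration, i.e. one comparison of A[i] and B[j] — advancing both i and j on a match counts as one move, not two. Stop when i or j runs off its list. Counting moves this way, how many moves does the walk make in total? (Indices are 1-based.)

5 moves

i=1 j=1: 6>0, j++
i=1 j=2: 6<15, i++
i=2 j=2: 25>15, j++
i=2 j=3: 25<28, i++
i=3 j=3: 27<28, i++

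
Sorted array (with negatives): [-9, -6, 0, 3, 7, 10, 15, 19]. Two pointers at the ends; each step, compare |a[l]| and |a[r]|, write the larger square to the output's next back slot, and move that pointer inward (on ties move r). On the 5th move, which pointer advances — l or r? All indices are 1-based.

r

l=1 r=8: |-9|<=|19| out[8]=361, r--
l=1 r=7: |-9|<=|15| out[7]=225, r--
l=1 r=6: |-9|<=|10| out[6]=100, r--
l=1 r=5: |-9|>|7| out[5]=81, l++
l=2 r=5: |-6|<=|7| out[4]=49, r--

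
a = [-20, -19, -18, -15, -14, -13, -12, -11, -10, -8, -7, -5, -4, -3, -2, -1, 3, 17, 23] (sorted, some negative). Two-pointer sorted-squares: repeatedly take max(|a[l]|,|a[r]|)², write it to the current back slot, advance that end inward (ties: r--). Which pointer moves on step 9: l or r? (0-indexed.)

l

l=0 r=18: |-20|<=|23| out[18]=529, r--
l=0 r=17: |-20|>|17| out[17]=400, l++
l=1 r=17: |-19|>|17| out[16]=361, l++
l=2 r=17: |-18|>|17| out[15]=324, l++
l=3 r=17: |-15|<=|17| out[14]=289, r--
l=3 r=16: |-15|>|3| out[13]=225, l++
l=4 r=16: |-14|>|3| out[12]=196, l++
l=5 r=16: |-13|>|3| out[11]=169, l++
l=6 r=16: |-12|>|3| out[10]=144, l++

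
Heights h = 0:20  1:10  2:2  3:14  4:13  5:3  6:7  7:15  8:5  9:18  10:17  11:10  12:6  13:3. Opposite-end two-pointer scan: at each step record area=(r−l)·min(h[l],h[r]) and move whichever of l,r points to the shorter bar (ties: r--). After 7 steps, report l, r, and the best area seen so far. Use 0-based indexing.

[0,13] min(20,3)*13=39 best=39 * → r--
[0,12] min(20,6)*12=72 best=72 * → r--
[0,11] min(20,10)*11=110 best=110 * → r--
[0,10] min(20,17)*10=170 best=170 * → r--
[0,9] min(20,18)*9=162 best=170 → r--
[0,8] min(20,5)*8=40 best=170 → r--
[0,7] min(20,15)*7=105 best=170 → r--

l=0, r=6, best area=170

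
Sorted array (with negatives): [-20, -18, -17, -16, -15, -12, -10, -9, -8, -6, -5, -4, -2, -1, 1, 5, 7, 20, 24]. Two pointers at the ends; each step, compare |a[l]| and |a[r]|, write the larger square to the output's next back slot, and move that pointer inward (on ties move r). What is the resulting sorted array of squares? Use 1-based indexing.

[1, 1, 4, 16, 25, 25, 36, 49, 64, 81, 100, 144, 225, 256, 289, 324, 400, 400, 576]

[1,19] |-20|<=|24| out[19]=576 → r--
[1,18] |-20|<=|20| out[18]=400 → r--
[1,17] |-20|>|7| out[17]=400 → l++
[2,17] |-18|>|7| out[16]=324 → l++
[3,17] |-17|>|7| out[15]=289 → l++
[4,17] |-16|>|7| out[14]=256 → l++
[5,17] |-15|>|7| out[13]=225 → l++
[6,17] |-12|>|7| out[12]=144 → l++
[7,17] |-10|>|7| out[11]=100 → l++
[8,17] |-9|>|7| out[10]=81 → l++
[9,17] |-8|>|7| out[9]=64 → l++
[10,17] |-6|<=|7| out[8]=49 → r--
[10,16] |-6|>|5| out[7]=36 → l++
[11,16] |-5|<=|5| out[6]=25 → r--
[11,15] |-5|>|1| out[5]=25 → l++
[12,15] |-4|>|1| out[4]=16 → l++
[13,15] |-2|>|1| out[3]=4 → l++
[14,15] |-1|<=|1| out[2]=1 → r--
[14,14] |-1|<=|-1| out[1]=1 → r--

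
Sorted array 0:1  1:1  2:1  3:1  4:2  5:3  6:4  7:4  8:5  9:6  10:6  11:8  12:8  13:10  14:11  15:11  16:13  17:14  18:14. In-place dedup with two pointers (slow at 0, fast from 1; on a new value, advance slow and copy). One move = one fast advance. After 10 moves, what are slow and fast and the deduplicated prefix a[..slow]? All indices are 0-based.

(s=0,f=1) a[fast]=1=a[slow] dup → fast++
(s=0,f=2) a[fast]=1=a[slow] dup → fast++
(s=0,f=3) a[fast]=1=a[slow] dup → fast++
(s=0,f=4) a[fast]=2≠a[slow]=1 write a[1]=2 → slow++,fast++
(s=1,f=5) a[fast]=3≠a[slow]=2 write a[2]=3 → slow++,fast++
(s=2,f=6) a[fast]=4≠a[slow]=3 write a[3]=4 → slow++,fast++
(s=3,f=7) a[fast]=4=a[slow] dup → fast++
(s=3,f=8) a[fast]=5≠a[slow]=4 write a[4]=5 → slow++,fast++
(s=4,f=9) a[fast]=6≠a[slow]=5 write a[5]=6 → slow++,fast++
(s=5,f=10) a[fast]=6=a[slow] dup → fast++

slow=5, fast=11, prefix=[1, 2, 3, 4, 5, 6]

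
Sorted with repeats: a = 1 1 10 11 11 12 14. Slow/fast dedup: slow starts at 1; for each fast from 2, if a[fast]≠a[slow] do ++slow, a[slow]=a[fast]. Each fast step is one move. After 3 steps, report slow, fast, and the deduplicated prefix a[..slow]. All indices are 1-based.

slow=1 fast=2: a[fast]=1=a[slow] dup, fast++
slow=1 fast=3: a[fast]=10≠a[slow]=1 write a[2]=10, slow++,fast++
slow=2 fast=4: a[fast]=11≠a[slow]=10 write a[3]=11, slow++,fast++

slow=3, fast=5, prefix=[1, 10, 11]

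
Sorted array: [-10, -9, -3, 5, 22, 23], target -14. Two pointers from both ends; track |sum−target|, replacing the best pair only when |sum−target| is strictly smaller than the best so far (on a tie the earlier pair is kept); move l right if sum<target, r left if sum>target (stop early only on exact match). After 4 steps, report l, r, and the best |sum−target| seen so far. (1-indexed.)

l=1, r=2, best |Δ|=1

[1,6] -10+23=13 d=27 * → r--
[1,5] -10+22=12 d=26 * → r--
[1,4] -10+5=-5 d=9 * → r--
[1,3] -10+-3=-13 d=1 * → r--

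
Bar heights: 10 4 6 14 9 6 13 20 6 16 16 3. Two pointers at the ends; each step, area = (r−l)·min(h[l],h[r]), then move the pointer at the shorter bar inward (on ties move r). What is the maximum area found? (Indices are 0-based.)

max area = 100

[0,11] min(10,3)*11=33 best=33 * → r--
[0,10] min(10,16)*10=100 best=100 * → l++
[1,10] min(4,16)*9=36 best=100 → l++
[2,10] min(6,16)*8=48 best=100 → l++
[3,10] min(14,16)*7=98 best=100 → l++
[4,10] min(9,16)*6=54 best=100 → l++
[5,10] min(6,16)*5=30 best=100 → l++
[6,10] min(13,16)*4=52 best=100 → l++
[7,10] min(20,16)*3=48 best=100 → r--
[7,9] min(20,16)*2=32 best=100 → r--
[7,8] min(20,6)*1=6 best=100 → r--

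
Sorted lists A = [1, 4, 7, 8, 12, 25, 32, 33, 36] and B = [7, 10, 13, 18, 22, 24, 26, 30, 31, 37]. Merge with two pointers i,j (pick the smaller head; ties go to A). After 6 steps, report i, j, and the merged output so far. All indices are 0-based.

[i=0,j=0] A[i]=1<=B[j]=7 take 1 → i++
[i=1,j=0] A[i]=4<=B[j]=7 take 4 → i++
[i=2,j=0] A[i]=7<=B[j]=7 take 7 → i++
[i=3,j=0] A[i]=8>B[j]=7 take 7 → j++
[i=3,j=1] A[i]=8<=B[j]=10 take 8 → i++
[i=4,j=1] A[i]=12>B[j]=10 take 10 → j++

i=4, j=2, merged so far=[1, 4, 7, 7, 8, 10]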